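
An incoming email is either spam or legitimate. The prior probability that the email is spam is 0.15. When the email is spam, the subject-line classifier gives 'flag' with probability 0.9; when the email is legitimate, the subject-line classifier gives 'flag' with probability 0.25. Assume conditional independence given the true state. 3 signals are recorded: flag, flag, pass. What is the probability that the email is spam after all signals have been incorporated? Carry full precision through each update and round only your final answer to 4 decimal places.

After 'flag': P(spam) = 0.9·0.1500 / (0.9·0.1500 + 0.25·0.8500) ≈ 0.3885
After 'flag': P(spam) = 0.9·0.3885 / (0.9·0.3885 + 0.25·0.6115) ≈ 0.6958
After 'pass': P(spam) = 0.1·0.6958 / (0.1·0.6958 + 0.75·0.3042) ≈ 0.2337

0.2337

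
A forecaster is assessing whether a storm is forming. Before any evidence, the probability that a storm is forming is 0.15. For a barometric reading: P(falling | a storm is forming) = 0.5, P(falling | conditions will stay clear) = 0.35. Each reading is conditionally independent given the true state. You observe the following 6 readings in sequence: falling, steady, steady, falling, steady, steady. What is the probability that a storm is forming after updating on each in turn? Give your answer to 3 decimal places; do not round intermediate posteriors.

0.112

Each posterior becomes the prior for the next update.
After 'falling': P(storm) = 0.5·0.1500 / (0.5·0.1500 + 0.35·0.8500) ≈ 0.2013
After 'steady': P(storm) = 0.5·0.2013 / (0.5·0.2013 + 0.65·0.7987) ≈ 0.1624
After 'steady': P(storm) = 0.5·0.1624 / (0.5·0.1624 + 0.65·0.8376) ≈ 0.1298
After 'falling': P(storm) = 0.5·0.1298 / (0.5·0.1298 + 0.35·0.8702) ≈ 0.1757
After 'steady': P(storm) = 0.5·0.1757 / (0.5·0.1757 + 0.65·0.8243) ≈ 0.1408
After 'steady': P(storm) = 0.5·0.1408 / (0.5·0.1408 + 0.65·0.8592) ≈ 0.1120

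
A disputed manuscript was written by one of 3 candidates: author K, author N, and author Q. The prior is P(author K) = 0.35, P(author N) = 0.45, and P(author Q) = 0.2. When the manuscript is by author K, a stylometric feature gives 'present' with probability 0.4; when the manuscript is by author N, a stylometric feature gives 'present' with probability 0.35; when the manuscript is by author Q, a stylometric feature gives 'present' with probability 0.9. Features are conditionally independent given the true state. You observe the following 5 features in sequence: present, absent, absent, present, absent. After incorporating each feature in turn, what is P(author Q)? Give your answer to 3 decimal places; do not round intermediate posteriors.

0.006

After 'present': normaliser = 0.4·0.3500 + 0.35·0.4500 + 0.9·0.2000; P(author K) ≈ 0.2932, P(author N) ≈ 0.3298, P(author Q) ≈ 0.3770
After 'absent': normaliser = 0.6·0.2932 + 0.65·0.3298 + 0.1·0.3770; P(author K) ≈ 0.4110, P(author N) ≈ 0.5009, P(author Q) ≈ 0.0881
After 'absent': normaliser = 0.6·0.4110 + 0.65·0.5009 + 0.1·0.0881; P(author K) ≈ 0.4244, P(author N) ≈ 0.5604, P(author Q) ≈ 0.0152
After 'present': normaliser = 0.4·0.4244 + 0.35·0.5604 + 0.9·0.0152; P(author K) ≈ 0.4473, P(author N) ≈ 0.5168, P(author Q) ≈ 0.0359
After 'absent': normaliser = 0.6·0.4473 + 0.65·0.5168 + 0.1·0.0359; P(author K) ≈ 0.4415, P(author N) ≈ 0.5526, P(author Q) ≈ 0.0059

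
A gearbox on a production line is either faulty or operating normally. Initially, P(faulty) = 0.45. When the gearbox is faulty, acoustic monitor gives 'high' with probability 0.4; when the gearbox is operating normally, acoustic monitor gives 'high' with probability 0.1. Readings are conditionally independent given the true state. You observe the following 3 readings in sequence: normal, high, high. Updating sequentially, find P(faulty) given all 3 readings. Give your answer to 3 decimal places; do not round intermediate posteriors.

0.897

Each posterior becomes the prior for the next update.
After 'normal': P(faulty) = 0.6·0.4500 / (0.6·0.4500 + 0.9·0.5500) ≈ 0.3529
After 'high': P(faulty) = 0.4·0.3529 / (0.4·0.3529 + 0.1·0.6471) ≈ 0.6857
After 'high': P(faulty) = 0.4·0.6857 / (0.4·0.6857 + 0.1·0.3143) ≈ 0.8972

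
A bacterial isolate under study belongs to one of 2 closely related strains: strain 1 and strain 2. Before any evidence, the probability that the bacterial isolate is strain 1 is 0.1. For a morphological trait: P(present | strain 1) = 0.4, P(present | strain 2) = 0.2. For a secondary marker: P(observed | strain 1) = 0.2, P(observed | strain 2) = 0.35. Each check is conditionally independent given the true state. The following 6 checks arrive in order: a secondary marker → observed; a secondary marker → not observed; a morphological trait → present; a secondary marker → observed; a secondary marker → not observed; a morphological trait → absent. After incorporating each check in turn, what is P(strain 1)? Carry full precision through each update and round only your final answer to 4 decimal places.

0.0762

After a secondary marker='observed': P(strain 1) = 0.2·0.1000 / (0.2·0.1000 + 0.35·0.9000) ≈ 0.0597
After a secondary marker='not observed': P(strain 1) = 0.8·0.0597 / (0.8·0.0597 + 0.65·0.9403) ≈ 0.0725
After a morphological trait='present': P(strain 1) = 0.4·0.0725 / (0.4·0.0725 + 0.2·0.9275) ≈ 0.1352
After a secondary marker='observed': P(strain 1) = 0.2·0.1352 / (0.2·0.1352 + 0.35·0.8648) ≈ 0.0820
After a secondary marker='not observed': P(strain 1) = 0.8·0.0820 / (0.8·0.0820 + 0.65·0.9180) ≈ 0.0990
After a morphological trait='absent': P(strain 1) = 0.6·0.0990 / (0.6·0.0990 + 0.8·0.9010) ≈ 0.0762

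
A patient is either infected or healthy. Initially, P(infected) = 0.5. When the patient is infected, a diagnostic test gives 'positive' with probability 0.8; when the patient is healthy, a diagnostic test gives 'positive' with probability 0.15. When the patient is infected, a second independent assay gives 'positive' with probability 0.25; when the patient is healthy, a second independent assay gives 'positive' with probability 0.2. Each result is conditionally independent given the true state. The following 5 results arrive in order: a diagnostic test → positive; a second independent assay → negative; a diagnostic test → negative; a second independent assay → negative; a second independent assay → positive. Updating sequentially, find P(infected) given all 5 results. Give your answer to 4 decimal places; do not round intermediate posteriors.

0.5796

After a diagnostic test='positive': P(infected) = 0.8·0.5000 / (0.8·0.5000 + 0.15·0.5000) ≈ 0.8421
After a second independent assay='negative': P(infected) = 0.75·0.8421 / (0.75·0.8421 + 0.8·0.1579) ≈ 0.8333
After a diagnostic test='negative': P(infected) = 0.2·0.8333 / (0.2·0.8333 + 0.85·0.1667) ≈ 0.5405
After a second independent assay='negative': P(infected) = 0.75·0.5405 / (0.75·0.5405 + 0.8·0.4595) ≈ 0.5245
After a second independent assay='positive': P(infected) = 0.25·0.5245 / (0.25·0.5245 + 0.2·0.4755) ≈ 0.5796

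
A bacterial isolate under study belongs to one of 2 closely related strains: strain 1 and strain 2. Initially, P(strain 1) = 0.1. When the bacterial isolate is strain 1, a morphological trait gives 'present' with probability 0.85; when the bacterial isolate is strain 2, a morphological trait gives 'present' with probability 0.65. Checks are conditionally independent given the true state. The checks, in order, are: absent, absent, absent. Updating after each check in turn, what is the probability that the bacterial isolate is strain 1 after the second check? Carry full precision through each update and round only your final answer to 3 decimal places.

After 'absent': P(strain 1) = 0.15·0.1000 / (0.15·0.1000 + 0.35·0.9000) ≈ 0.0455
After 'absent': P(strain 1) = 0.15·0.0455 / (0.15·0.0455 + 0.35·0.9545) ≈ 0.0200

0.020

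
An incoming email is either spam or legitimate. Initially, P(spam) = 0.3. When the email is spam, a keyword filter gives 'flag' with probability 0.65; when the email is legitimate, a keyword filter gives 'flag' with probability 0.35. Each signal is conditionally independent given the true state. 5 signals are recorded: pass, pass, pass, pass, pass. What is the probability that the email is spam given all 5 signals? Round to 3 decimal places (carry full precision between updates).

After 'pass': P(spam) = 0.35·0.3000 / (0.35·0.3000 + 0.65·0.7000) ≈ 0.1875
After 'pass': P(spam) = 0.35·0.1875 / (0.35·0.1875 + 0.65·0.8125) ≈ 0.1105
After 'pass': P(spam) = 0.35·0.1105 / (0.35·0.1105 + 0.65·0.8895) ≈ 0.0627
After 'pass': P(spam) = 0.35·0.0627 / (0.35·0.0627 + 0.65·0.9373) ≈ 0.0348
After 'pass': P(spam) = 0.35·0.0348 / (0.35·0.0348 + 0.65·0.9652) ≈ 0.0190

0.019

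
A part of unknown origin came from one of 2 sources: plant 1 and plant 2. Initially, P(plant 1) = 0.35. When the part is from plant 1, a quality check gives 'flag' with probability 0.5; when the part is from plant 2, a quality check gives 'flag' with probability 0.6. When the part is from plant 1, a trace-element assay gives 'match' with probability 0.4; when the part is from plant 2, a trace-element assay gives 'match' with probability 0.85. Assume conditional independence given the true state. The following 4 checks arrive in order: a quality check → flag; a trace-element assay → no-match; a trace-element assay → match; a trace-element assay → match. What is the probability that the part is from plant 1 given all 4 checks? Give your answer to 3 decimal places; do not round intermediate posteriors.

0.284

After a quality check='flag': P(plant 1) = 0.5·0.3500 / (0.5·0.3500 + 0.6·0.6500) ≈ 0.3097
After a trace-element assay='no-match': P(plant 1) = 0.6·0.3097 / (0.6·0.3097 + 0.15·0.6903) ≈ 0.6422
After a trace-element assay='match': P(plant 1) = 0.4·0.6422 / (0.4·0.6422 + 0.85·0.3578) ≈ 0.4579
After a trace-element assay='match': P(plant 1) = 0.4·0.4579 / (0.4·0.4579 + 0.85·0.5421) ≈ 0.2844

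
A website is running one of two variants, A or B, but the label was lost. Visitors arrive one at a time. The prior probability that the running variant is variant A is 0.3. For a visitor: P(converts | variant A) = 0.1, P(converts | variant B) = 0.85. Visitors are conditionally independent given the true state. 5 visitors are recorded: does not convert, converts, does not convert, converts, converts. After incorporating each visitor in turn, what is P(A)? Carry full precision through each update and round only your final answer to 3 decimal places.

Apply Bayes' rule sequentially, carrying P(A) forward.
After 'does not convert': P(A) = 0.9·0.3000 / (0.9·0.3000 + 0.15·0.7000) ≈ 0.7200
After 'converts': P(A) = 0.1·0.7200 / (0.1·0.7200 + 0.85·0.2800) ≈ 0.2323
After 'does not convert': P(A) = 0.9·0.2323 / (0.9·0.2323 + 0.15·0.7677) ≈ 0.6448
After 'converts': P(A) = 0.1·0.6448 / (0.1·0.6448 + 0.85·0.3552) ≈ 0.1760
After 'converts': P(A) = 0.1·0.1760 / (0.1·0.1760 + 0.85·0.8240) ≈ 0.0245

0.025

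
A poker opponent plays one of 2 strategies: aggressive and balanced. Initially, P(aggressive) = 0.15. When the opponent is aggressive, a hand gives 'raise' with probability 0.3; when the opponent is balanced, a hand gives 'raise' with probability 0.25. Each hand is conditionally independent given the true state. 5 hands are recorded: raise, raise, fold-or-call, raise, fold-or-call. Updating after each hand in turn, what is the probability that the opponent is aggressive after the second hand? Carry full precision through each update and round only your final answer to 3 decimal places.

After 'raise': P(aggressive) = 0.3·0.1500 / (0.3·0.1500 + 0.25·0.8500) ≈ 0.1748
After 'raise': P(aggressive) = 0.3·0.1748 / (0.3·0.1748 + 0.25·0.8252) ≈ 0.2026

0.203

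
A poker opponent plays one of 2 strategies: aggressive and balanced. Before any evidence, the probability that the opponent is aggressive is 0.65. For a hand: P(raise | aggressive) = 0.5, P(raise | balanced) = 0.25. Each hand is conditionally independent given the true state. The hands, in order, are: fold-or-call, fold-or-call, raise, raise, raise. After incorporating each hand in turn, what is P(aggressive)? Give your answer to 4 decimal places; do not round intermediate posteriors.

0.8685

Each posterior becomes the prior for the next update.
After 'fold-or-call': P(aggressive) = 0.5·0.6500 / (0.5·0.6500 + 0.75·0.3500) ≈ 0.5532
After 'fold-or-call': P(aggressive) = 0.5·0.5532 / (0.5·0.5532 + 0.75·0.4468) ≈ 0.4522
After 'raise': P(aggressive) = 0.5·0.4522 / (0.5·0.4522 + 0.25·0.5478) ≈ 0.6228
After 'raise': P(aggressive) = 0.5·0.6228 / (0.5·0.6228 + 0.25·0.3772) ≈ 0.7675
After 'raise': P(aggressive) = 0.5·0.7675 / (0.5·0.7675 + 0.25·0.2325) ≈ 0.8685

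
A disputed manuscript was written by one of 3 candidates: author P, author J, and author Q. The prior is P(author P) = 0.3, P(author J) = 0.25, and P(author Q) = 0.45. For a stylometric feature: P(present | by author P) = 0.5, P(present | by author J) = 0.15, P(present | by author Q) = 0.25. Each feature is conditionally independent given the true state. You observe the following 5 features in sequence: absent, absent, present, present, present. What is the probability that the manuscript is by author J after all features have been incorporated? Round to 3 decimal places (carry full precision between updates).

0.044

After 'absent': normaliser = 0.5·0.3000 + 0.85·0.2500 + 0.75·0.4500; P(author P) ≈ 0.2143, P(author J) ≈ 0.3036, P(author Q) ≈ 0.4821
After 'absent': normaliser = 0.5·0.2143 + 0.85·0.3036 + 0.75·0.4821; P(author P) ≈ 0.1474, P(author J) ≈ 0.3550, P(author Q) ≈ 0.4975
After 'present': normaliser = 0.5·0.1474 + 0.15·0.3550 + 0.25·0.4975; P(author P) ≈ 0.2933, P(author J) ≈ 0.2119, P(author Q) ≈ 0.4949
After 'present': normaliser = 0.5·0.2933 + 0.15·0.2119 + 0.25·0.4949; P(author P) ≈ 0.4853, P(author J) ≈ 0.1052, P(author Q) ≈ 0.4095
After 'present': normaliser = 0.5·0.4853 + 0.15·0.1052 + 0.25·0.4095; P(author P) ≈ 0.6725, P(author J) ≈ 0.0437, P(author Q) ≈ 0.2837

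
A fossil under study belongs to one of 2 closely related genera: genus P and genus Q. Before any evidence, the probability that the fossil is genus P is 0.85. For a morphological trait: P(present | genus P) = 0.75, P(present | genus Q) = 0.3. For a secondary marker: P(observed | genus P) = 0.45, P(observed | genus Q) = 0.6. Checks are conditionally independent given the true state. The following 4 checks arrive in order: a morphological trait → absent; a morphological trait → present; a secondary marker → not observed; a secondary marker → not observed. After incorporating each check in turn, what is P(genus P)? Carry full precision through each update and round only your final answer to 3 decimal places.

0.905

After a morphological trait='absent': P(genus P) = 0.25·0.8500 / (0.25·0.8500 + 0.7·0.1500) ≈ 0.6693
After a morphological trait='present': P(genus P) = 0.75·0.6693 / (0.75·0.6693 + 0.3·0.3307) ≈ 0.8350
After a secondary marker='not observed': P(genus P) = 0.55·0.8350 / (0.55·0.8350 + 0.4·0.1650) ≈ 0.8743
After a secondary marker='not observed': P(genus P) = 0.55·0.8743 / (0.55·0.8743 + 0.4·0.1257) ≈ 0.9054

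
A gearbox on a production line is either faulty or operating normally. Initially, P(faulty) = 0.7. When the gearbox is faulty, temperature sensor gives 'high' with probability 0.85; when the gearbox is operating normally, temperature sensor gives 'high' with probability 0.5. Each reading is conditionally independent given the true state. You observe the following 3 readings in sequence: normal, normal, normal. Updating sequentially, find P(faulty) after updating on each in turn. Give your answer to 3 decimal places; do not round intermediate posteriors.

After 'normal': P(faulty) = 0.15·0.7000 / (0.15·0.7000 + 0.5·0.3000) ≈ 0.4118
After 'normal': P(faulty) = 0.15·0.4118 / (0.15·0.4118 + 0.5·0.5882) ≈ 0.1736
After 'normal': P(faulty) = 0.15·0.1736 / (0.15·0.1736 + 0.5·0.8264) ≈ 0.0593

0.059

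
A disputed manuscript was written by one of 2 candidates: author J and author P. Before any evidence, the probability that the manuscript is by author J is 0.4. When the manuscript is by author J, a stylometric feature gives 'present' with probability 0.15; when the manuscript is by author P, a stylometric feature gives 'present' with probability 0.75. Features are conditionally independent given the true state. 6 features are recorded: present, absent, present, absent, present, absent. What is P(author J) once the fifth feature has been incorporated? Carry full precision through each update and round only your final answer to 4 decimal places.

Each posterior becomes the prior for the next update.
After 'present': P(author J) = 0.15·0.4000 / (0.15·0.4000 + 0.75·0.6000) ≈ 0.1176
After 'absent': P(author J) = 0.85·0.1176 / (0.85·0.1176 + 0.25·0.8824) ≈ 0.3119
After 'present': P(author J) = 0.15·0.3119 / (0.15·0.3119 + 0.75·0.6881) ≈ 0.0831
After 'absent': P(author J) = 0.85·0.0831 / (0.85·0.0831 + 0.25·0.9169) ≈ 0.2356
After 'present': P(author J) = 0.15·0.2356 / (0.15·0.2356 + 0.75·0.7644) ≈ 0.0581

0.0581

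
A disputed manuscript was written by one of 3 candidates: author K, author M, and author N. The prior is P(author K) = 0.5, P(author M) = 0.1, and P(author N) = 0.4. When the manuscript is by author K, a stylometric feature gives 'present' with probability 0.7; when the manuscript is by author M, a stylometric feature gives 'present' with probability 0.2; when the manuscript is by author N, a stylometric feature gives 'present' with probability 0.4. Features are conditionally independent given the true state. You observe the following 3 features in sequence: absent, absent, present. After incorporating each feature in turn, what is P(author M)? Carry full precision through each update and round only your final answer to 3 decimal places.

After 'absent': normaliser = 0.3·0.5000 + 0.8·0.1000 + 0.6·0.4000; P(author K) ≈ 0.3191, P(author M) ≈ 0.1702, P(author N) ≈ 0.5106
After 'absent': normaliser = 0.3·0.3191 + 0.8·0.1702 + 0.6·0.5106; P(author K) ≈ 0.1779, P(author M) ≈ 0.2530, P(author N) ≈ 0.5692
After 'present': normaliser = 0.7·0.1779 + 0.2·0.2530 + 0.4·0.5692; P(author K) ≈ 0.3091, P(author M) ≈ 0.1256, P(author N) ≈ 0.5653

0.126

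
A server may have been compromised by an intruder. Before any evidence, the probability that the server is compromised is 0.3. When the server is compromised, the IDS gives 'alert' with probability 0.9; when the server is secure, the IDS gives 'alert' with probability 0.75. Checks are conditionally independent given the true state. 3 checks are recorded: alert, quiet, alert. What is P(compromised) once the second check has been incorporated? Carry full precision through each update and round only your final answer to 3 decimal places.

After 'alert': P(compromised) = 0.9·0.3000 / (0.9·0.3000 + 0.75·0.7000) ≈ 0.3396
After 'quiet': P(compromised) = 0.1·0.3396 / (0.1·0.3396 + 0.25·0.6604) ≈ 0.1706

0.171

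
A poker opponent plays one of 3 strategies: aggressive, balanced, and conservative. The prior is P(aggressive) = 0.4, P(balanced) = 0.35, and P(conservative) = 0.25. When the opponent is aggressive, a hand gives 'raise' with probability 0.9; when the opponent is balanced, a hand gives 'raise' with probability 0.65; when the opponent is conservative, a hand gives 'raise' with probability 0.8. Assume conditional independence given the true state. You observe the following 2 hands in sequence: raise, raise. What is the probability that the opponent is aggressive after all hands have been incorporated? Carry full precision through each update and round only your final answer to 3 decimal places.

0.513

After 'raise': normaliser = 0.9·0.4000 + 0.65·0.3500 + 0.8·0.2500; P(aggressive) ≈ 0.4571, P(balanced) ≈ 0.2889, P(conservative) ≈ 0.2540
After 'raise': normaliser = 0.9·0.4571 + 0.65·0.2889 + 0.8·0.2540; P(aggressive) ≈ 0.5128, P(balanced) ≈ 0.2340, P(conservative) ≈ 0.2532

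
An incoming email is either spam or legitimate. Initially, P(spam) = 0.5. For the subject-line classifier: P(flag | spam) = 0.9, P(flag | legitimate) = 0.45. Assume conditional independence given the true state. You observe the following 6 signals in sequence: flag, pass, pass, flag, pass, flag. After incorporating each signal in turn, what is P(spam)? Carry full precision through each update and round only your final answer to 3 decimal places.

0.046

Each posterior becomes the prior for the next update.
After 'flag': P(spam) = 0.9·0.5000 / (0.9·0.5000 + 0.45·0.5000) ≈ 0.6667
After 'pass': P(spam) = 0.1·0.6667 / (0.1·0.6667 + 0.55·0.3333) ≈ 0.2667
After 'pass': P(spam) = 0.1·0.2667 / (0.1·0.2667 + 0.55·0.7333) ≈ 0.0620
After 'flag': P(spam) = 0.9·0.0620 / (0.9·0.0620 + 0.45·0.9380) ≈ 0.1168
After 'pass': P(spam) = 0.1·0.1168 / (0.1·0.1168 + 0.55·0.8832) ≈ 0.0235
After 'flag': P(spam) = 0.9·0.0235 / (0.9·0.0235 + 0.45·0.9765) ≈ 0.0459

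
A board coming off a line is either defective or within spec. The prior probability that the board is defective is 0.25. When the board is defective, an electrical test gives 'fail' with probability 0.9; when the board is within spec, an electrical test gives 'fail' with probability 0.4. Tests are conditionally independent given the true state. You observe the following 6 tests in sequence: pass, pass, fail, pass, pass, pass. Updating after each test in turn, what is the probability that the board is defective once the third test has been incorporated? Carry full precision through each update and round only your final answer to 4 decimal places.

0.0204

After 'pass': P(defective) = 0.1·0.2500 / (0.1·0.2500 + 0.6·0.7500) ≈ 0.0526
After 'pass': P(defective) = 0.1·0.0526 / (0.1·0.0526 + 0.6·0.9474) ≈ 0.0092
After 'fail': P(defective) = 0.9·0.0092 / (0.9·0.0092 + 0.4·0.9908) ≈ 0.0204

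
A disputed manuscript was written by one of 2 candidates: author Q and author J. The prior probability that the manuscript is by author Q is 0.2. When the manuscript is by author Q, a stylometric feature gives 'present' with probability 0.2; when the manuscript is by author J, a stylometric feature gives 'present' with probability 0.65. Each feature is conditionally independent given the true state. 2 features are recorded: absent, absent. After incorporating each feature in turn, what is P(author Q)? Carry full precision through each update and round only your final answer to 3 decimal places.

Each posterior becomes the prior for the next update.
After 'absent': P(author Q) = 0.8·0.2000 / (0.8·0.2000 + 0.35·0.8000) ≈ 0.3636
After 'absent': P(author Q) = 0.8·0.3636 / (0.8·0.3636 + 0.35·0.6364) ≈ 0.5664

0.566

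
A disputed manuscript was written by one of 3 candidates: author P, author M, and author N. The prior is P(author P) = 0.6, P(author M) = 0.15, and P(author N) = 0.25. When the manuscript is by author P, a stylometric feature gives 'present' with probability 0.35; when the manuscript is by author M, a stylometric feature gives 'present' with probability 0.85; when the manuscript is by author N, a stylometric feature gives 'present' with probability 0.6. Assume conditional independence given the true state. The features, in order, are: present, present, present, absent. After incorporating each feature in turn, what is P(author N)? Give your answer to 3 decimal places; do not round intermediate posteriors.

Each posterior becomes the prior for the next update.
After 'present': normaliser = 0.35·0.6000 + 0.85·0.1500 + 0.6·0.2500; P(author P) ≈ 0.4308, P(author M) ≈ 0.2615, P(author N) ≈ 0.3077
After 'present': normaliser = 0.35·0.4308 + 0.85·0.2615 + 0.6·0.3077; P(author P) ≈ 0.2703, P(author M) ≈ 0.3986, P(author N) ≈ 0.3310
After 'present': normaliser = 0.35·0.2703 + 0.85·0.3986 + 0.6·0.3310; P(author P) ≈ 0.1497, P(author M) ≈ 0.5361, P(author N) ≈ 0.3142
After 'absent': normaliser = 0.65·0.1497 + 0.15·0.5361 + 0.4·0.3142; P(author P) ≈ 0.3207, P(author M) ≈ 0.2650, P(author N) ≈ 0.4143

0.414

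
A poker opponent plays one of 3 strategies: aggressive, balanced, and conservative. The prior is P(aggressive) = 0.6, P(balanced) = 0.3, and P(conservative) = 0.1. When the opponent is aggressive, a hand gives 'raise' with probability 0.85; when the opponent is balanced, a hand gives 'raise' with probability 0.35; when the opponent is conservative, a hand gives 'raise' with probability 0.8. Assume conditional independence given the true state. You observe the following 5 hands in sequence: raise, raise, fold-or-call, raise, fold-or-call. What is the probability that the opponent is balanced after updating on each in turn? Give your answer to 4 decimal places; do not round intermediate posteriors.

Each posterior becomes the prior for the next update.
After 'raise': normaliser = 0.85·0.6000 + 0.35·0.3000 + 0.8·0.1000; P(aggressive) ≈ 0.7338, P(balanced) ≈ 0.1511, P(conservative) ≈ 0.1151
After 'raise': normaliser = 0.85·0.7338 + 0.35·0.1511 + 0.8·0.1151; P(aggressive) ≈ 0.8114, P(balanced) ≈ 0.0688, P(conservative) ≈ 0.1198
After 'fold-or-call': normaliser = 0.15·0.8114 + 0.65·0.0688 + 0.2·0.1198; P(aggressive) ≈ 0.6393, P(balanced) ≈ 0.2349, P(conservative) ≈ 0.1258
After 'raise': normaliser = 0.85·0.6393 + 0.35·0.2349 + 0.8·0.1258; P(aggressive) ≈ 0.7482, P(balanced) ≈ 0.1132, P(conservative) ≈ 0.1386
After 'fold-or-call': normaliser = 0.15·0.7482 + 0.65·0.1132 + 0.2·0.1386; P(aggressive) ≈ 0.5256, P(balanced) ≈ 0.3445, P(conservative) ≈ 0.1298

0.3445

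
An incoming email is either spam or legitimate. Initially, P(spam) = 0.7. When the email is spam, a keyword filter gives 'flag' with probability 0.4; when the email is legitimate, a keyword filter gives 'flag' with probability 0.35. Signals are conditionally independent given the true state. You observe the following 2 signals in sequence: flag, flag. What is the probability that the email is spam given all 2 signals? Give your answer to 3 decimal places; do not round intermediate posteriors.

0.753

After 'flag': P(spam) = 0.4·0.7000 / (0.4·0.7000 + 0.35·0.3000) ≈ 0.7273
After 'flag': P(spam) = 0.4·0.7273 / (0.4·0.7273 + 0.35·0.2727) ≈ 0.7529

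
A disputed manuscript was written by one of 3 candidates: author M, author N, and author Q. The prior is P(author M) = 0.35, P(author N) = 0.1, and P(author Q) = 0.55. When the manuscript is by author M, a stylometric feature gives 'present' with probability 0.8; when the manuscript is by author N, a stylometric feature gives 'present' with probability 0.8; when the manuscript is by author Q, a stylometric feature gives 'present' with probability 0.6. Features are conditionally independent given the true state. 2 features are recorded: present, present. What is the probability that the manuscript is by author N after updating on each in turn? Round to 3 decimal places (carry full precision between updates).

0.132

After 'present': normaliser = 0.8·0.3500 + 0.8·0.1000 + 0.6·0.5500; P(author M) ≈ 0.4058, P(author N) ≈ 0.1159, P(author Q) ≈ 0.4783
After 'present': normaliser = 0.8·0.4058 + 0.8·0.1159 + 0.6·0.4783; P(author M) ≈ 0.4609, P(author N) ≈ 0.1317, P(author Q) ≈ 0.4074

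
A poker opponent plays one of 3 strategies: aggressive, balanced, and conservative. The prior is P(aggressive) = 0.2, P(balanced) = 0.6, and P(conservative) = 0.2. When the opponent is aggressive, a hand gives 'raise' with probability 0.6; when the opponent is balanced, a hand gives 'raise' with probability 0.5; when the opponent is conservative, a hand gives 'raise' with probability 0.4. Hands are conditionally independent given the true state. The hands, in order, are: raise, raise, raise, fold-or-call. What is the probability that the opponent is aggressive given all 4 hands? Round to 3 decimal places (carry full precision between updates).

Apply Bayes' rule sequentially, carrying P(aggressive) forward.
After 'raise': normaliser = 0.6·0.2000 + 0.5·0.6000 + 0.4·0.2000; P(aggressive) ≈ 0.2400, P(balanced) ≈ 0.6000, P(conservative) ≈ 0.1600
After 'raise': normaliser = 0.6·0.2400 + 0.5·0.6000 + 0.4·0.1600; P(aggressive) ≈ 0.2835, P(balanced) ≈ 0.5906, P(conservative) ≈ 0.1260
After 'raise': normaliser = 0.6·0.2835 + 0.5·0.5906 + 0.4·0.1260; P(aggressive) ≈ 0.3298, P(balanced) ≈ 0.5725, P(conservative) ≈ 0.0977
After 'fold-or-call': normaliser = 0.4·0.3298 + 0.5·0.5725 + 0.6·0.0977; P(aggressive) ≈ 0.2767, P(balanced) ≈ 0.6004, P(conservative) ≈ 0.1230

0.277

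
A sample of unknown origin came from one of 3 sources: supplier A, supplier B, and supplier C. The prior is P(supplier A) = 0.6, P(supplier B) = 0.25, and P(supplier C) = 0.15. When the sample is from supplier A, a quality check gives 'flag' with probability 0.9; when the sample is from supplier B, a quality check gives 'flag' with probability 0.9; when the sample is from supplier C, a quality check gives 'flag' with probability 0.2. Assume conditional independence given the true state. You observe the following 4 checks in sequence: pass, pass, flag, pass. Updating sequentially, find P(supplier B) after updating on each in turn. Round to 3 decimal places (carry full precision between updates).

0.014

After 'pass': normaliser = 0.1·0.6000 + 0.1·0.2500 + 0.8·0.1500; P(supplier A) ≈ 0.2927, P(supplier B) ≈ 0.1220, P(supplier C) ≈ 0.5854
After 'pass': normaliser = 0.1·0.2927 + 0.1·0.1220 + 0.8·0.5854; P(supplier A) ≈ 0.0574, P(supplier B) ≈ 0.0239, P(supplier C) ≈ 0.9187
After 'flag': normaliser = 0.9·0.0574 + 0.9·0.0239 + 0.2·0.9187; P(supplier A) ≈ 0.2011, P(supplier B) ≈ 0.0838, P(supplier C) ≈ 0.7151
After 'pass': normaliser = 0.1·0.2011 + 0.1·0.0838 + 0.8·0.7151; P(supplier A) ≈ 0.0335, P(supplier B) ≈ 0.0140, P(supplier C) ≈ 0.9526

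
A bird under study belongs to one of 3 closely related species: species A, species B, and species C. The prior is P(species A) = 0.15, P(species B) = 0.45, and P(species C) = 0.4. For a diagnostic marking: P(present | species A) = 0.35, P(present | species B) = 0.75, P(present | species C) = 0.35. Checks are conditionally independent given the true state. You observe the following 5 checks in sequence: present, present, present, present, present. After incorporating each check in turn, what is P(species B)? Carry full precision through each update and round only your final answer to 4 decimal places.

0.9737

Apply Bayes' rule sequentially, carrying P(species B) forward.
After 'present': normaliser = 0.35·0.1500 + 0.75·0.4500 + 0.35·0.4000; P(species A) ≈ 0.0991, P(species B) ≈ 0.6368, P(species C) ≈ 0.2642
After 'present': normaliser = 0.35·0.0991 + 0.75·0.6368 + 0.35·0.2642; P(species A) ≈ 0.0573, P(species B) ≈ 0.7898, P(species C) ≈ 0.1529
After 'present': normaliser = 0.35·0.0573 + 0.75·0.7898 + 0.35·0.1529; P(species A) ≈ 0.0301, P(species B) ≈ 0.8895, P(species C) ≈ 0.0804
After 'present': normaliser = 0.35·0.0301 + 0.75·0.8895 + 0.35·0.0804; P(species A) ≈ 0.0149, P(species B) ≈ 0.9452, P(species C) ≈ 0.0398
After 'present': normaliser = 0.35·0.0149 + 0.75·0.9452 + 0.35·0.0398; P(species A) ≈ 0.0072, P(species B) ≈ 0.9737, P(species C) ≈ 0.0192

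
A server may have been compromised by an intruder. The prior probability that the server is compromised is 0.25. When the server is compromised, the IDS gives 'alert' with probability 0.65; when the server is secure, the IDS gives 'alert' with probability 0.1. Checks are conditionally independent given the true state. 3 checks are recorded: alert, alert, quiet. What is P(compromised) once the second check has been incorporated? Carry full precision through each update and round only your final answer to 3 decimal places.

After 'alert': P(compromised) = 0.65·0.2500 / (0.65·0.2500 + 0.1·0.7500) ≈ 0.6842
After 'alert': P(compromised) = 0.65·0.6842 / (0.65·0.6842 + 0.1·0.3158) ≈ 0.9337

0.934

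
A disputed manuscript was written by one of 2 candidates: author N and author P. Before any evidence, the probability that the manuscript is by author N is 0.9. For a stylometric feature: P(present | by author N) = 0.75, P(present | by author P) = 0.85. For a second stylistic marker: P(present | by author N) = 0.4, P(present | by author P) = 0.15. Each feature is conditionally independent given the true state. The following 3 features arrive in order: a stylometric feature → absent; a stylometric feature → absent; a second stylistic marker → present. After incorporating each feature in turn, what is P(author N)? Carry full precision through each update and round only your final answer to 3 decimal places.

0.985

After a stylometric feature='absent': P(author N) = 0.25·0.9000 / (0.25·0.9000 + 0.15·0.1000) ≈ 0.9375
After a stylometric feature='absent': P(author N) = 0.25·0.9375 / (0.25·0.9375 + 0.15·0.0625) ≈ 0.9615
After a second stylistic marker='present': P(author N) = 0.4·0.9615 / (0.4·0.9615 + 0.15·0.0385) ≈ 0.9852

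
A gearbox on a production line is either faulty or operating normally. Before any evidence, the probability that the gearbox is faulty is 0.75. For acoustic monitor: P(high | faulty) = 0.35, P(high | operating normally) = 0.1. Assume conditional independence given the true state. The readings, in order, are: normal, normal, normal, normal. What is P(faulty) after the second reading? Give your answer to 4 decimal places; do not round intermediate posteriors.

After 'normal': P(faulty) = 0.65·0.7500 / (0.65·0.7500 + 0.9·0.2500) ≈ 0.6842
After 'normal': P(faulty) = 0.65·0.6842 / (0.65·0.6842 + 0.9·0.3158) ≈ 0.6101

0.6101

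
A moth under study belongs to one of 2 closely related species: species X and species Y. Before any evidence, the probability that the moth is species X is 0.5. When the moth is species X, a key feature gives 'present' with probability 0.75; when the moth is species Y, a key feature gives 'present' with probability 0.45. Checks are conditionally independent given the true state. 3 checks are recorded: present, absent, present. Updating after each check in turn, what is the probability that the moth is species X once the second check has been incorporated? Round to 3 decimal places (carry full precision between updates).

0.431

After 'present': P(species X) = 0.75·0.5000 / (0.75·0.5000 + 0.45·0.5000) ≈ 0.6250
After 'absent': P(species X) = 0.25·0.6250 / (0.25·0.6250 + 0.55·0.3750) ≈ 0.4310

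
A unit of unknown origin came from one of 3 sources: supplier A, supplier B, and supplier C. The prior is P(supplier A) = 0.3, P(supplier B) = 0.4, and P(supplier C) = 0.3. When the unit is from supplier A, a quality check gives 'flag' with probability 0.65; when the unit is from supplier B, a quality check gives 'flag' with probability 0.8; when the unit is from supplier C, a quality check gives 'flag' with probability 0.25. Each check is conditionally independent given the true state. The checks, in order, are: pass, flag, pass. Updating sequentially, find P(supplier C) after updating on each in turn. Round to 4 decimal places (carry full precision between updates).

0.5349

After 'pass': normaliser = 0.35·0.3000 + 0.2·0.4000 + 0.75·0.3000; P(supplier A) ≈ 0.2561, P(supplier B) ≈ 0.1951, P(supplier C) ≈ 0.5488
After 'flag': normaliser = 0.65·0.2561 + 0.8·0.1951 + 0.25·0.5488; P(supplier A) ≈ 0.3621, P(supplier B) ≈ 0.3395, P(supplier C) ≈ 0.2984
After 'pass': normaliser = 0.35·0.3621 + 0.2·0.3395 + 0.75·0.2984; P(supplier A) ≈ 0.3029, P(supplier B) ≈ 0.1623, P(supplier C) ≈ 0.5349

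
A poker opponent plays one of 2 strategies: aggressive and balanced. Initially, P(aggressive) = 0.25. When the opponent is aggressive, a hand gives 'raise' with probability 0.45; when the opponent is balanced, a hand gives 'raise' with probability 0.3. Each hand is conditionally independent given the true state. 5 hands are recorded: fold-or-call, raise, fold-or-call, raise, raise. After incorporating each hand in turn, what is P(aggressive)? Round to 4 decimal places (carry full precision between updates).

After 'fold-or-call': P(aggressive) = 0.55·0.2500 / (0.55·0.2500 + 0.7·0.7500) ≈ 0.2075
After 'raise': P(aggressive) = 0.45·0.2075 / (0.45·0.2075 + 0.3·0.7925) ≈ 0.2821
After 'fold-or-call': P(aggressive) = 0.55·0.2821 / (0.55·0.2821 + 0.7·0.7179) ≈ 0.2359
After 'raise': P(aggressive) = 0.45·0.2359 / (0.45·0.2359 + 0.3·0.7641) ≈ 0.3165
After 'raise': P(aggressive) = 0.45·0.3165 / (0.45·0.3165 + 0.3·0.6835) ≈ 0.4099

0.4099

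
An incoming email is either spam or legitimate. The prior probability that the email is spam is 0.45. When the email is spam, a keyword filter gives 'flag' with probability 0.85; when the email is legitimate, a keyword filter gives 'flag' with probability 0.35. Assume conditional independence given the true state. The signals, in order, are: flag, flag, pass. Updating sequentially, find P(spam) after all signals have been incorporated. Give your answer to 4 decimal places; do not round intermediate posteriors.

0.5269

After 'flag': P(spam) = 0.85·0.4500 / (0.85·0.4500 + 0.35·0.5500) ≈ 0.6652
After 'flag': P(spam) = 0.85·0.6652 / (0.85·0.6652 + 0.35·0.3348) ≈ 0.8283
After 'pass': P(spam) = 0.15·0.8283 / (0.15·0.8283 + 0.65·0.1717) ≈ 0.5269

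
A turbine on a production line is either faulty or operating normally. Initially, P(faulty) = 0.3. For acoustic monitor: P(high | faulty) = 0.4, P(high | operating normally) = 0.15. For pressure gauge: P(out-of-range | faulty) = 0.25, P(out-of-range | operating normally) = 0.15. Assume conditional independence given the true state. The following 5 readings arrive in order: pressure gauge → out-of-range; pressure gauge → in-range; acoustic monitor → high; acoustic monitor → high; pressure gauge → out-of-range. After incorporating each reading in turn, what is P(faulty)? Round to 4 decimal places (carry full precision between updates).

0.8819

After pressure gauge='out-of-range': P(faulty) = 0.25·0.3000 / (0.25·0.3000 + 0.15·0.7000) ≈ 0.4167
After pressure gauge='in-range': P(faulty) = 0.75·0.4167 / (0.75·0.4167 + 0.85·0.5833) ≈ 0.3866
After acoustic monitor='high': P(faulty) = 0.4·0.3866 / (0.4·0.3866 + 0.15·0.6134) ≈ 0.6270
After acoustic monitor='high': P(faulty) = 0.4·0.6270 / (0.4·0.6270 + 0.15·0.3730) ≈ 0.8176
After pressure gauge='out-of-range': P(faulty) = 0.25·0.8176 / (0.25·0.8176 + 0.15·0.1824) ≈ 0.8819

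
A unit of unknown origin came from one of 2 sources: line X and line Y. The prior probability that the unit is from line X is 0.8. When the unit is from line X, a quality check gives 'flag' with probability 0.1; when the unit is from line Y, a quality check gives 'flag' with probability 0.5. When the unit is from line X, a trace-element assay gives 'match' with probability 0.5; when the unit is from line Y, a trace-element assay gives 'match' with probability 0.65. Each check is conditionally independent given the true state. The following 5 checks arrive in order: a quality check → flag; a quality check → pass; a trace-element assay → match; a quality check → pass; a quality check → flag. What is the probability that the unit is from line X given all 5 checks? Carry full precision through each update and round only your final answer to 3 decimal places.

After a quality check='flag': P(line X) = 0.1·0.8000 / (0.1·0.8000 + 0.5·0.2000) ≈ 0.4444
After a quality check='pass': P(line X) = 0.9·0.4444 / (0.9·0.4444 + 0.5·0.5556) ≈ 0.5902
After a trace-element assay='match': P(line X) = 0.5·0.5902 / (0.5·0.5902 + 0.65·0.4098) ≈ 0.5255
After a quality check='pass': P(line X) = 0.9·0.5255 / (0.9·0.5255 + 0.5·0.4745) ≈ 0.6660
After a quality check='flag': P(line X) = 0.1·0.6660 / (0.1·0.6660 + 0.5·0.3340) ≈ 0.2851

0.285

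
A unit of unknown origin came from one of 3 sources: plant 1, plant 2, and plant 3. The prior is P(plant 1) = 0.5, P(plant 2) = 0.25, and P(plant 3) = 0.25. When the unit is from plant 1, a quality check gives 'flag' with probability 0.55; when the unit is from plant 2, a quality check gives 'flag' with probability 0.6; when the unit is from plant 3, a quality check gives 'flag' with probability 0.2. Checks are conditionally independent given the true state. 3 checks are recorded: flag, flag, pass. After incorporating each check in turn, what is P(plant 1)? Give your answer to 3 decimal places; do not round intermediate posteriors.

0.607

After 'flag': normaliser = 0.55·0.5000 + 0.6·0.2500 + 0.2·0.2500; P(plant 1) ≈ 0.5789, P(plant 2) ≈ 0.3158, P(plant 3) ≈ 0.1053
After 'flag': normaliser = 0.55·0.5789 + 0.6·0.3158 + 0.2·0.1053; P(plant 1) ≈ 0.6020, P(plant 2) ≈ 0.3582, P(plant 3) ≈ 0.0398
After 'pass': normaliser = 0.45·0.6020 + 0.4·0.3582 + 0.8·0.0398; P(plant 1) ≈ 0.6074, P(plant 2) ≈ 0.3212, P(plant 3) ≈ 0.0714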